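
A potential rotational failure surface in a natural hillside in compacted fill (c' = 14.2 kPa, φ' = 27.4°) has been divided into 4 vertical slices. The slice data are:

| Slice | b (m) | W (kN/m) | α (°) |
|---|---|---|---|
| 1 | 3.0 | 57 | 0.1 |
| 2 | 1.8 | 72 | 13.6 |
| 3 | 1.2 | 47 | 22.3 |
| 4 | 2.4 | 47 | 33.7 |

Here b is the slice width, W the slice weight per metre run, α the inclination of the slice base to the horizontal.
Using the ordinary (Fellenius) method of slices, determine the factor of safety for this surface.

FS = 3.89

Ordinary method of slices: FS = Σ[c'·Δl_i + (W_i cosα_i)·tanφ'] / Σ W_i sinα_i, with Δl_i = b_i / cosα_i.
Slice 1: Δl = 3.0/cos0.1° = 3.000 m; N'_1 = 57·cos0.1° = 57.0; c'Δl = 42.60; W sinα = 0.1
Slice 2: Δl = 1.8/cos13.6° = 1.852 m; N'_2 = 72·cos13.6° = 70.0; c'Δl = 26.30; W sinα = 16.9
Slice 3: Δl = 1.2/cos22.3° = 1.297 m; N'_3 = 47·cos22.3° = 43.5; c'Δl = 18.42; W sinα = 17.8
Slice 4: Δl = 2.4/cos33.7° = 2.885 m; N'_4 = 47·cos33.7° = 39.1; c'Δl = 40.96; W sinα = 26.1
Σc'Δl = 128.3 kN/m; ΣN' = 209.6 kN/m; ΣW sinα = 60.9 kN/m
Resisting = 128.3 + 209.6·tan27.4° = 128.3 + 108.6 = 236.9 kN/m
FS = 236.9 / 60.9 = 3.887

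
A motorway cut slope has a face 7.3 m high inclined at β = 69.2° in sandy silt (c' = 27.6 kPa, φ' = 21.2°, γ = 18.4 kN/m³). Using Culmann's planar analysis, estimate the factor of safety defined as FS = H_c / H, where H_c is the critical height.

FS = 2.17

H_c = (4c'/γ) · sinβ cosφ' / [1 − cos(β − φ')]
    = (4·27.6/18.4) · sin69.2°·cos21.2° / [1 − cos48.0°]
    = 6.000 · 0.8716 / 0.3309 = 15.80 m
FS = H_c / H = 15.80 / 7.3 = 2.165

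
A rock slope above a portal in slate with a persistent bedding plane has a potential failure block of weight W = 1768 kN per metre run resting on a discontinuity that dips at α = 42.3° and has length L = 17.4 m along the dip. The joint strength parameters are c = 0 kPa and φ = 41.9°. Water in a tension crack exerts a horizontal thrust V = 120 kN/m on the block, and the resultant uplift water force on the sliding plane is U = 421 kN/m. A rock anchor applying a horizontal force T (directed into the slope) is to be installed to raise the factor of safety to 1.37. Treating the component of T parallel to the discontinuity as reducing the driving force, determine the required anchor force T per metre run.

T = 636 kN/m

Resolving forces along and normal to the sliding plane, with the horizontal anchor force T adding T·sinα to the effective normal force and T·cosα acting up the plane against the driving force:
FS = [cL + (W cosα − U − V sinα + T sinα) tanφ] / [W sinα + V cosα − T cosα]
Without the anchor: N' = 805.9 kN/m, driving T_d = 1278.6 kN/m, resisting R = 0·17.4 + 805.9·tan41.9° = 723.1 kN/m, FS = 0.57.
Setting FS = 1.37 and solving for T:
1.37·(1278.6 − T cos42.3°) = 723.1 + T sin42.3°·tan41.9°
T·(sin42.3°·tan41.9° + 1.37·cos42.3°) = 1.37·1278.6 − 723.1
T·(0.6730·0.8972 + 1.37·0.7396) = 1751.7 − 723.1 = 1028.6
T·1.6172 = 1028.6
T = 636.1 kN/m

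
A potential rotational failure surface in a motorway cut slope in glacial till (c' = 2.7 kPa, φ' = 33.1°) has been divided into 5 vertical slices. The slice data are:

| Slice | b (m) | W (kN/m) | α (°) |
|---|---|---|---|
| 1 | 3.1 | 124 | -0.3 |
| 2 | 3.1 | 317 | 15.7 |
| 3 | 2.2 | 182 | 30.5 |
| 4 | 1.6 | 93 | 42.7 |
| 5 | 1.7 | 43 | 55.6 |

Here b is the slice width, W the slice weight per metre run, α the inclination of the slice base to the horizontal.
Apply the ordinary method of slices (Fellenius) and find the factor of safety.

Ordinary method of slices: FS = Σ[c'·Δl_i + (W_i cosα_i)·tanφ'] / Σ W_i sinα_i, with Δl_i = b_i / cosα_i.
Slice 1: Δl = 3.1/cos(-0.3°) = 3.100 m; N'_1 = 124·cos(-0.3°) = 124.0; c'Δl = 8.37; W sinα = -0.6
Slice 2: Δl = 3.1/cos15.7° = 3.220 m; N'_2 = 317·cos15.7° = 305.2; c'Δl = 8.69; W sinα = 85.8
Slice 3: Δl = 2.2/cos30.5° = 2.553 m; N'_3 = 182·cos30.5° = 156.8; c'Δl = 6.89; W sinα = 92.4
Slice 4: Δl = 1.6/cos42.7° = 2.177 m; N'_4 = 93·cos42.7° = 68.3; c'Δl = 5.88; W sinα = 63.1
Slice 5: Δl = 1.7/cos55.6° = 3.009 m; N'_5 = 43·cos55.6° = 24.3; c'Δl = 8.12; W sinα = 35.5
Σc'Δl = 38.0 kN/m; ΣN' = 678.6 kN/m; ΣW sinα = 276.1 kN/m
Resisting = 38.0 + 678.6·tan33.1° = 38.0 + 442.4 = 480.4 kN/m
FS = 480.4 / 276.1 = 1.740

FS = 1.74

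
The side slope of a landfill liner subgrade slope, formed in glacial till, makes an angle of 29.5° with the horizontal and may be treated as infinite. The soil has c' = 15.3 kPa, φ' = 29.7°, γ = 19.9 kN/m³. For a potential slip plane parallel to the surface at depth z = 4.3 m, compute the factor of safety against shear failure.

For an infinite slope with a slip plane parallel to the surface (no pore pressure): FS = [c' + γz cos²β tanφ'] / [γz sinβ cosβ].
γz = 19.9·4.3 = 85.57 kN/m²
Numerator = 15.3 + 85.57·cos²29.5°·tan29.7° = 15.3 + 85.57·0.7575·0.5704 = 52.273 kPa
Denominator = 85.57·sin29.5°·cos29.5° = 85.57·0.4924·0.8704 = 36.674 kPa
FS = 52.273 / 36.674 = 1.425

FS = 1.43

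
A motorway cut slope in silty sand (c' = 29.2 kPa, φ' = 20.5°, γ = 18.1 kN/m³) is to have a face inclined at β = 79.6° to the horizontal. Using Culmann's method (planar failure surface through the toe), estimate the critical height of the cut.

H_c = 12.22 m

Culmann's analysis gives the critical failure plane at α_cr = (β + φ')/2 = (79.6 + 20.5)/2 = 50.0°, and the critical height
H_c = (4c'/γ) · sinβ cosφ' / [1 − cos(β − φ')]
    = (4·29.2/18.1) · sin79.6°·cos20.5° / [1 − cos(59.1°)]
    = 6.453 · 0.9836·0.9367 / [1 − 0.5135]
    = 6.453 · 0.9213 / 0.4865
    = 12.22 m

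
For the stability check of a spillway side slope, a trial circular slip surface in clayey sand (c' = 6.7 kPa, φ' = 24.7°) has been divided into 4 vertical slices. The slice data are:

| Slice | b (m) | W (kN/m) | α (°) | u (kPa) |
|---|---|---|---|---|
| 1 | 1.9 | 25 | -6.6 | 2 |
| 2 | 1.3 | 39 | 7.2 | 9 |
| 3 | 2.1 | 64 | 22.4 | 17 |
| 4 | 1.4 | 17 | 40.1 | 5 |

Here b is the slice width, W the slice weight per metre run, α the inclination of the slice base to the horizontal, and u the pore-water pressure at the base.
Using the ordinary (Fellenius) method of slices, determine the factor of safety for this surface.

FS = 2.20

Ordinary method of slices: FS = Σ[c'·Δl_i + (W_i cosα_i − u_i·Δl_i)·tanφ'] / Σ W_i sinα_i, with Δl_i = b_i / cosα_i.
Slice 1: Δl = 1.9/cos(-6.6°) = 1.913 m; N'_1 = 25·cos(-6.6°) − 2·1.913 = 21.0; c'Δl = 12.81; W sinα = -2.9
Slice 2: Δl = 1.3/cos7.2° = 1.310 m; N'_2 = 39·cos7.2° − 9·1.310 = 26.9; c'Δl = 8.78; W sinα = 4.9
Slice 3: Δl = 2.1/cos22.4° = 2.271 m; N'_3 = 64·cos22.4° − 17·2.271 = 20.6; c'Δl = 15.22; W sinα = 24.4
Slice 4: Δl = 1.4/cos40.1° = 1.830 m; N'_4 = 17·cos40.1° − 5·1.830 = 3.9; c'Δl = 12.26; W sinα = 11.0
Σc'Δl = 49.1 kN/m; ΣN' = 72.3 kN/m; ΣW sinα = 37.4 kN/m
Resisting = 49.1 + 72.3·tan24.7° = 49.1 + 33.3 = 82.3 kN/m
FS = 82.3 / 37.4 = 2.204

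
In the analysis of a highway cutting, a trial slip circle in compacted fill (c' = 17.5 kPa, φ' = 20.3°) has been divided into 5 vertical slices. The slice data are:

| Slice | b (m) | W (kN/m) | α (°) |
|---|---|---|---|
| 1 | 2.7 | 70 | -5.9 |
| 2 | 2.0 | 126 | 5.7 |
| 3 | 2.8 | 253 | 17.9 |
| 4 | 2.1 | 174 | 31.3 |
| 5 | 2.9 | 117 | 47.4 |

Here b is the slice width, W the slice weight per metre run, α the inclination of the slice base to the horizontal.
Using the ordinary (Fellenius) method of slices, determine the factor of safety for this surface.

FS = 1.92

Ordinary method of slices: FS = Σ[c'·Δl_i + (W_i cosα_i)·tanφ'] / Σ W_i sinα_i, with Δl_i = b_i / cosα_i.
Slice 1: Δl = 2.7/cos(-5.9°) = 2.714 m; N'_1 = 70·cos(-5.9°) = 69.6; c'Δl = 47.50; W sinα = -7.2
Slice 2: Δl = 2.0/cos5.7° = 2.010 m; N'_2 = 126·cos5.7° = 125.4; c'Δl = 35.17; W sinα = 12.5
Slice 3: Δl = 2.8/cos17.9° = 2.942 m; N'_3 = 253·cos17.9° = 240.8; c'Δl = 51.49; W sinα = 77.8
Slice 4: Δl = 2.1/cos31.3° = 2.458 m; N'_4 = 174·cos31.3° = 148.7; c'Δl = 43.01; W sinα = 90.4
Slice 5: Δl = 2.9/cos47.4° = 4.284 m; N'_5 = 117·cos47.4° = 79.2; c'Δl = 74.98; W sinα = 86.1
Σc'Δl = 252.2 kN/m; ΣN' = 663.6 kN/m; ΣW sinα = 259.6 kN/m
Resisting = 252.2 + 663.6·tan20.3° = 252.2 + 245.5 = 497.6 kN/m
FS = 497.6 / 259.6 = 1.917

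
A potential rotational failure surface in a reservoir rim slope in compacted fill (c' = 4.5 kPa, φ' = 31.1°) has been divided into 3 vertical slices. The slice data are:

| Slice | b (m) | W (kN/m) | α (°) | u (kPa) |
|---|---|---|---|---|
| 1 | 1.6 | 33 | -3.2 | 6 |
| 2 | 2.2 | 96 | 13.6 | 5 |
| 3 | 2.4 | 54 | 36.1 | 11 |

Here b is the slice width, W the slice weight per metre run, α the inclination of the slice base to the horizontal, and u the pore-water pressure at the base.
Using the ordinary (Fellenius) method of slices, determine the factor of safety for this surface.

Ordinary method of slices: FS = Σ[c'·Δl_i + (W_i cosα_i − u_i·Δl_i)·tanφ'] / Σ W_i sinα_i, with Δl_i = b_i / cosα_i.
Slice 1: Δl = 1.6/cos(-3.2°) = 1.602 m; N'_1 = 33·cos(-3.2°) − 6·1.602 = 23.3; c'Δl = 7.21; W sinα = -1.8
Slice 2: Δl = 2.2/cos13.6° = 2.263 m; N'_2 = 96·cos13.6° − 5·2.263 = 82.0; c'Δl = 10.19; W sinα = 22.6
Slice 3: Δl = 2.4/cos36.1° = 2.970 m; N'_3 = 54·cos36.1° − 11·2.970 = 11.0; c'Δl = 13.37; W sinα = 31.8
Σc'Δl = 30.8 kN/m; ΣN' = 116.3 kN/m; ΣW sinα = 52.5 kN/m
Resisting = 30.8 + 116.3·tan31.1° = 30.8 + 70.1 = 100.9 kN/m
FS = 100.9 / 52.5 = 1.920

FS = 1.92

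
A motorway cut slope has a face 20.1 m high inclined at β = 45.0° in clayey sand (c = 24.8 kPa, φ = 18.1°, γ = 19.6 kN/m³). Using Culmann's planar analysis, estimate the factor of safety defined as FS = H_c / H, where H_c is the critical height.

FS = 1.56

H_c = (4c/γ) · sinβ cosφ / [1 − cos(β − φ)]
    = (4·24.8/19.6) · sin45.0°·cos18.1° / [1 − cos26.9°]
    = 5.061 · 0.6721 / 0.1082 = 31.44 m
FS = H_c / H = 31.44 / 20.1 = 1.564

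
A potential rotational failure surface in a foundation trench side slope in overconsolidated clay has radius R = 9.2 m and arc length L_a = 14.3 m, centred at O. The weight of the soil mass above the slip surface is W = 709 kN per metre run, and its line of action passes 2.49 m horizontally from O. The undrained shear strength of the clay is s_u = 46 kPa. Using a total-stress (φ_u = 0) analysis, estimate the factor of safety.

Taking moments about the centre O, the resisting moment is provided by the undrained shear strength acting along the arc:
M_R = s_u·L_a·R = 46·14.30·9.2 = 6051.8 kN·m/m
M_D = W·d = 709·2.49 = 1765.4 kN·m/m
FS = M_R / M_D = 6051.8 / 1765.4 = 3.428

FS = 3.43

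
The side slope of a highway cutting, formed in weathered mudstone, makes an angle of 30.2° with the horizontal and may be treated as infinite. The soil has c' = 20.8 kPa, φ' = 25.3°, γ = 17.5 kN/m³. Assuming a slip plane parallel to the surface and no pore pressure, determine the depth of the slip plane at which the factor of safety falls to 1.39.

z = 4.73 m

Setting FS = 1.39 in FS = [c' + γz cos²β tanφ'] / [γz sinβ cosβ] and solving for z:
z = c' / [γ cosβ (FS·sinβ − cosβ·tanφ')]
  = 20.8 / [17.5·cos30.2°·(1.39·sin30.2° − cos30.2°·tan25.3°)]
  = 20.8 / [17.5·0.8643·(1.39·0.5030 − 0.8643·0.4727)]
  = 20.8 / 4.3961 = 4.731 m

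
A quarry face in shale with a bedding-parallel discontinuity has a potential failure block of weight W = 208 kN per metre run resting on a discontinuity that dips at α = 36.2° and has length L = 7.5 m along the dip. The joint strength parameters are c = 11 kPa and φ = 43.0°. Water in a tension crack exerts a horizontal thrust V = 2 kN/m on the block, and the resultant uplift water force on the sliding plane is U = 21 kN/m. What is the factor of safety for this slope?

FS = 1.75

Resolving the block weight along and normal to the plane and applying the Mohr–Coulomb strength on the joint:
N' = W cosα − U − V sinα = 208·cos36.2° − 21 − 2·sin36.2° = 145.7 kN/m
Driving force T = W sinα + V cosα = 208·sin36.2° + 2·cos36.2° = 124.5 kN/m
Resisting force R = c·L + N'·tanφ = 11·7.5 + 145.7·tan43.0° = 82.5 + 135.8 = 218.3 kN/m
FS = R / T = 218.3 / 124.5 = 1.754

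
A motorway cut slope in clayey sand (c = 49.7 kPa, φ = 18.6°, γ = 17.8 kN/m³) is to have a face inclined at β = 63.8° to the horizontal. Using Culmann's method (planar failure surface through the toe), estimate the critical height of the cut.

Culmann's analysis gives the critical failure plane at α_cr = (β + φ)/2 = (63.8 + 18.6)/2 = 41.2°, and the critical height
H_c = (4c/γ) · sinβ cosφ / [1 − cos(β − φ)]
    = (4·49.7/17.8) · sin63.8°·cos18.6° / [1 − cos(45.2°)]
    = 11.169 · 0.8973·0.9478 / [1 − 0.7046]
    = 11.169 · 0.8504 / 0.2954
    = 32.16 m

H_c = 32.16 m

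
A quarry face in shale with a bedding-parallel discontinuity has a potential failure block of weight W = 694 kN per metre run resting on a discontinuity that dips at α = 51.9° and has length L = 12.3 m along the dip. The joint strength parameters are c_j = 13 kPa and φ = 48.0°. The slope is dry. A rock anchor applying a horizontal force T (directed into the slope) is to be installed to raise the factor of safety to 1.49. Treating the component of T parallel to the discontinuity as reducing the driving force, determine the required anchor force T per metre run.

Resolving forces along and normal to the sliding plane, with the horizontal anchor force T adding T·sinα to the effective normal force and T·cosα acting up the plane against the driving force:
FS = [c_jL + (W cosα + T sinα) tanφ] / [W sinα − T cosα]
Without the anchor: N' = 428.2 kN/m, driving T_d = 546.1 kN/m, resisting R = 13·12.3 + 428.2·tan48.0° = 635.5 kN/m, FS = 1.16.
Setting FS = 1.49 and solving for T:
1.49·(546.1 − T cos51.9°) = 635.5 + T sin51.9°·tan48.0°
T·(sin51.9°·tan48.0° + 1.49·cos51.9°) = 1.49·546.1 − 635.5
T·(0.7869·1.1106 + 1.49·0.6170) = 813.7 − 635.5 = 178.2
T·1.7934 = 178.2
T = 99.4 kN/m

T = 99 kN/m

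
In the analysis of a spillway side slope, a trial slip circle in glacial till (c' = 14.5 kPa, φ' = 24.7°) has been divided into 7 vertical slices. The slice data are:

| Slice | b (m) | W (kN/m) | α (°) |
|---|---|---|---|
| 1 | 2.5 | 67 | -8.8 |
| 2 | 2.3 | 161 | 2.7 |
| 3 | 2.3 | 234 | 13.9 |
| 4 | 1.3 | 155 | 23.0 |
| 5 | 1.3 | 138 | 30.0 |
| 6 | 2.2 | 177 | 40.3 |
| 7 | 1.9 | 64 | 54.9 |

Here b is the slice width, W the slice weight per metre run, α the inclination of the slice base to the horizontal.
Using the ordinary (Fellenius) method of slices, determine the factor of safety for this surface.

Ordinary method of slices: FS = Σ[c'·Δl_i + (W_i cosα_i)·tanφ'] / Σ W_i sinα_i, with Δl_i = b_i / cosα_i.
Slice 1: Δl = 2.5/cos(-8.8°) = 2.530 m; N'_1 = 67·cos(-8.8°) = 66.2; c'Δl = 36.68; W sinα = -10.3
Slice 2: Δl = 2.3/cos2.7° = 2.303 m; N'_2 = 161·cos2.7° = 160.8; c'Δl = 33.39; W sinα = 7.6
Slice 3: Δl = 2.3/cos13.9° = 2.369 m; N'_3 = 234·cos13.9° = 227.1; c'Δl = 34.36; W sinα = 56.2
Slice 4: Δl = 1.3/cos23.0° = 1.412 m; N'_4 = 155·cos23.0° = 142.7; c'Δl = 20.48; W sinα = 60.6
Slice 5: Δl = 1.3/cos30.0° = 1.501 m; N'_5 = 138·cos30.0° = 119.5; c'Δl = 21.77; W sinα = 69.0
Slice 6: Δl = 2.2/cos40.3° = 2.885 m; N'_6 = 177·cos40.3° = 135.0; c'Δl = 41.83; W sinα = 114.5
Slice 7: Δl = 1.9/cos54.9° = 3.304 m; N'_7 = 64·cos54.9° = 36.8; c'Δl = 47.91; W sinα = 52.4
Σc'Δl = 236.4 kN/m; ΣN' = 888.2 kN/m; ΣW sinα = 350.0 kN/m
Resisting = 236.4 + 888.2·tan24.7° = 236.4 + 408.5 = 644.9 kN/m
FS = 644.9 / 350.0 = 1.843

FS = 1.84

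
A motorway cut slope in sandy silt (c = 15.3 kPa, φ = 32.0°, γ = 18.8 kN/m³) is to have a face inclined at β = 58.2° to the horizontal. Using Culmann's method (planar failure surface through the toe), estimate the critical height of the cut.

H_c = 22.84 m

Culmann's analysis gives the critical failure plane at α_cr = (β + φ)/2 = (58.2 + 32.0)/2 = 45.1°, and the critical height
H_c = (4c/γ) · sinβ cosφ / [1 − cos(β − φ)]
    = (4·15.3/18.8) · sin58.2°·cos32.0° / [1 − cos(26.2°)]
    = 3.255 · 0.8499·0.8480 / [1 − 0.8973]
    = 3.255 · 0.7207 / 0.1027
    = 22.84 m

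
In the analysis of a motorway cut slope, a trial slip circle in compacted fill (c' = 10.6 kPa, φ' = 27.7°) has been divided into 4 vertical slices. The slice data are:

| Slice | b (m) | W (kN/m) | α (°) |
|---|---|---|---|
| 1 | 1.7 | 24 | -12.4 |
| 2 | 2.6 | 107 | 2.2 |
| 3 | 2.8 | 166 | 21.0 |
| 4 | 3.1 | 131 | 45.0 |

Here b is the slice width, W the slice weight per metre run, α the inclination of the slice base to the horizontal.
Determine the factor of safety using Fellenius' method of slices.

FS = 2.14

Ordinary method of slices: FS = Σ[c'·Δl_i + (W_i cosα_i)·tanφ'] / Σ W_i sinα_i, with Δl_i = b_i / cosα_i.
Slice 1: Δl = 1.7/cos(-12.4°) = 1.741 m; N'_1 = 24·cos(-12.4°) = 23.4; c'Δl = 18.45; W sinα = -5.2
Slice 2: Δl = 2.6/cos2.2° = 2.602 m; N'_2 = 107·cos2.2° = 106.9; c'Δl = 27.58; W sinα = 4.1
Slice 3: Δl = 2.8/cos21.0° = 2.999 m; N'_3 = 166·cos21.0° = 155.0; c'Δl = 31.79; W sinα = 59.5
Slice 4: Δl = 3.1/cos45.0° = 4.384 m; N'_4 = 131·cos45.0° = 92.6; c'Δl = 46.47; W sinα = 92.6
Σc'Δl = 124.3 kN/m; ΣN' = 378.0 kN/m; ΣW sinα = 151.1 kN/m
Resisting = 124.3 + 378.0·tan27.7° = 124.3 + 198.4 = 322.7 kN/m
FS = 322.7 / 151.1 = 2.136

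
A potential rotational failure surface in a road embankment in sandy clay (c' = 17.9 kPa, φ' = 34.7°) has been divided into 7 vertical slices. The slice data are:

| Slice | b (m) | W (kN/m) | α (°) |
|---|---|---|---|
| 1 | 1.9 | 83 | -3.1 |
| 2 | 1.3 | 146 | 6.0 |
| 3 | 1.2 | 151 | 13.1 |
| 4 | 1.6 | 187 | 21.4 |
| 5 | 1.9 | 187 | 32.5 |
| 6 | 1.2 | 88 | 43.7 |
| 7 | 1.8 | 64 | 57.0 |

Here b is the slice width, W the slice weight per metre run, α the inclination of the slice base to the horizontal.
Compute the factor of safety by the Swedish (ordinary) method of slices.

Ordinary method of slices: FS = Σ[c'·Δl_i + (W_i cosα_i)·tanφ'] / Σ W_i sinα_i, with Δl_i = b_i / cosα_i.
Slice 1: Δl = 1.9/cos(-3.1°) = 1.903 m; N'_1 = 83·cos(-3.1°) = 82.9; c'Δl = 34.06; W sinα = -4.5
Slice 2: Δl = 1.3/cos6.0° = 1.307 m; N'_2 = 146·cos6.0° = 145.2; c'Δl = 23.40; W sinα = 15.3
Slice 3: Δl = 1.2/cos13.1° = 1.232 m; N'_3 = 151·cos13.1° = 147.1; c'Δl = 22.05; W sinα = 34.2
Slice 4: Δl = 1.6/cos21.4° = 1.718 m; N'_4 = 187·cos21.4° = 174.1; c'Δl = 30.76; W sinα = 68.2
Slice 5: Δl = 1.9/cos32.5° = 2.253 m; N'_5 = 187·cos32.5° = 157.7; c'Δl = 40.33; W sinα = 100.5
Slice 6: Δl = 1.2/cos43.7° = 1.660 m; N'_6 = 88·cos43.7° = 63.6; c'Δl = 29.71; W sinα = 60.8
Slice 7: Δl = 1.8/cos57.0° = 3.305 m; N'_7 = 64·cos57.0° = 34.9; c'Δl = 59.16; W sinα = 53.7
Σc'Δl = 239.5 kN/m; ΣN' = 805.4 kN/m; ΣW sinα = 328.2 kN/m
Resisting = 239.5 + 805.4·tan34.7° = 239.5 + 557.7 = 797.2 kN/m
FS = 797.2 / 328.2 = 2.429

FS = 2.43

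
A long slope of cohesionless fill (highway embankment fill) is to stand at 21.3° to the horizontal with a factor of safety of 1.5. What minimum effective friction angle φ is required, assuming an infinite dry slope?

FS = tanφ/tanβ ⇒ tanφ = FS · tanβ = 1.5 · tan21.3° = 0.5848
φ = arctan(0.5848) = 30.32°

φ = 30.3°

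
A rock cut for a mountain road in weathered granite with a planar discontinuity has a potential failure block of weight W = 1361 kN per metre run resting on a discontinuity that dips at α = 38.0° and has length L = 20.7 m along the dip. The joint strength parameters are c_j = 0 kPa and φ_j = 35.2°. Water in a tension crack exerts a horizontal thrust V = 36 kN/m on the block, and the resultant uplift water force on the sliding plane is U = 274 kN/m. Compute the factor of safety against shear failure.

FS = 0.63

Resolving the block weight along and normal to the plane and applying the Mohr–Coulomb strength on the joint:
N' = W cosα − U − V sinα = 1361·cos38.0° − 274 − 36·sin38.0° = 776.3 kN/m
Driving force T = W sinα + V cosα = 1361·sin38.0° + 36·cos38.0° = 866.3 kN/m
Resisting force R = c_j·L + N'·tanφ_j = 0·20.7 + 776.3·tan35.2° = 0.0 + 547.6 = 547.6 kN/m
FS = R / T = 547.6 / 866.3 = 0.632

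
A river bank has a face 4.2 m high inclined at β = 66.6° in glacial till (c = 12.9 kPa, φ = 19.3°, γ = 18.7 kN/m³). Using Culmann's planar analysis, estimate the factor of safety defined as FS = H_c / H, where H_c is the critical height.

H_c = (4c/γ) · sinβ cosφ / [1 − cos(β − φ)]
    = (4·12.9/18.7) · sin66.6°·cos19.3° / [1 − cos47.3°]
    = 2.759 · 0.8662 / 0.3218 = 7.43 m
FS = H_c / H = 7.43 / 4.2 = 1.768

FS = 1.77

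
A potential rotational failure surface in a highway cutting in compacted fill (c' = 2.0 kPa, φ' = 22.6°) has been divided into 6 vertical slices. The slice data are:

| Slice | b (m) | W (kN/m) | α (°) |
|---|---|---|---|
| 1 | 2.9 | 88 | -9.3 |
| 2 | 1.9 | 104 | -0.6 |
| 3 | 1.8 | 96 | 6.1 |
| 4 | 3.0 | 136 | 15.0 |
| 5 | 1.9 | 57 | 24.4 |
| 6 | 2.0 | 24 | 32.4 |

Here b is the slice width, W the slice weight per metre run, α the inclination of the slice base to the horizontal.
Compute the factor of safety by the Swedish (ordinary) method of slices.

FS = 3.49

Ordinary method of slices: FS = Σ[c'·Δl_i + (W_i cosα_i)·tanφ'] / Σ W_i sinα_i, with Δl_i = b_i / cosα_i.
Slice 1: Δl = 2.9/cos(-9.3°) = 2.939 m; N'_1 = 88·cos(-9.3°) = 86.8; c'Δl = 5.88; W sinα = -14.2
Slice 2: Δl = 1.9/cos(-0.6°) = 1.900 m; N'_2 = 104·cos(-0.6°) = 104.0; c'Δl = 3.80; W sinα = -1.1
Slice 3: Δl = 1.8/cos6.1° = 1.810 m; N'_3 = 96·cos6.1° = 95.5; c'Δl = 3.62; W sinα = 10.2
Slice 4: Δl = 3.0/cos15.0° = 3.106 m; N'_4 = 136·cos15.0° = 131.4; c'Δl = 6.21; W sinα = 35.2
Slice 5: Δl = 1.9/cos24.4° = 2.086 m; N'_5 = 57·cos24.4° = 51.9; c'Δl = 4.17; W sinα = 23.5
Slice 6: Δl = 2.0/cos32.4° = 2.369 m; N'_6 = 24·cos32.4° = 20.3; c'Δl = 4.74; W sinα = 12.9
Σc'Δl = 28.4 kN/m; ΣN' = 489.8 kN/m; ΣW sinα = 66.5 kN/m
Resisting = 28.4 + 489.8·tan22.6° = 28.4 + 203.9 = 232.3 kN/m
FS = 232.3 / 66.5 = 3.494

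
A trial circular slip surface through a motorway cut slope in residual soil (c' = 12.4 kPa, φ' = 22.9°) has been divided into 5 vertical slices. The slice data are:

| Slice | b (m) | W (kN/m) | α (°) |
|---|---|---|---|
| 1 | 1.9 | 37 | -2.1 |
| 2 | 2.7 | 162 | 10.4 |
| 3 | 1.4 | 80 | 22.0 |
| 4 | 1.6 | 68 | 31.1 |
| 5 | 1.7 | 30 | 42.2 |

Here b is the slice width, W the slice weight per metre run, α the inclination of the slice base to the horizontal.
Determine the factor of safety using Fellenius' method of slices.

FS = 2.44

Ordinary method of slices: FS = Σ[c'·Δl_i + (W_i cosα_i)·tanφ'] / Σ W_i sinα_i, with Δl_i = b_i / cosα_i.
Slice 1: Δl = 1.9/cos(-2.1°) = 1.901 m; N'_1 = 37·cos(-2.1°) = 37.0; c'Δl = 23.58; W sinα = -1.4
Slice 2: Δl = 2.7/cos10.4° = 2.745 m; N'_2 = 162·cos10.4° = 159.3; c'Δl = 34.04; W sinα = 29.2
Slice 3: Δl = 1.4/cos22.0° = 1.510 m; N'_3 = 80·cos22.0° = 74.2; c'Δl = 18.72; W sinα = 30.0
Slice 4: Δl = 1.6/cos31.1° = 1.869 m; N'_4 = 68·cos31.1° = 58.2; c'Δl = 23.17; W sinα = 35.1
Slice 5: Δl = 1.7/cos42.2° = 2.295 m; N'_5 = 30·cos42.2° = 22.2; c'Δl = 28.46; W sinα = 20.2
Σc'Δl = 128.0 kN/m; ΣN' = 350.9 kN/m; ΣW sinα = 113.1 kN/m
Resisting = 128.0 + 350.9·tan22.9° = 128.0 + 148.2 = 276.2 kN/m
FS = 276.2 / 113.1 = 2.441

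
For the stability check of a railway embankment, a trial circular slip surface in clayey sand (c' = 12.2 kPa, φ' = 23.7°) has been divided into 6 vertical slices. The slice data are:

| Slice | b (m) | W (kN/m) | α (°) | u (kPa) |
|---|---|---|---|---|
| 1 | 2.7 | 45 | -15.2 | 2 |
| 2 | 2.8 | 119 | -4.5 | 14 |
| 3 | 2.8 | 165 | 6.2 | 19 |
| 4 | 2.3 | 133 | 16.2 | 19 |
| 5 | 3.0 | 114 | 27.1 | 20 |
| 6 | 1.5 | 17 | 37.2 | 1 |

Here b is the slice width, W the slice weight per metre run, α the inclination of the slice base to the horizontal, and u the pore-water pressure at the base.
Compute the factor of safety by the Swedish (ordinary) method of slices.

FS = 3.67

Ordinary method of slices: FS = Σ[c'·Δl_i + (W_i cosα_i − u_i·Δl_i)·tanφ'] / Σ W_i sinα_i, with Δl_i = b_i / cosα_i.
Slice 1: Δl = 2.7/cos(-15.2°) = 2.798 m; N'_1 = 45·cos(-15.2°) − 2·2.798 = 37.8; c'Δl = 34.13; W sinα = -11.8
Slice 2: Δl = 2.8/cos(-4.5°) = 2.809 m; N'_2 = 119·cos(-4.5°) − 14·2.809 = 79.3; c'Δl = 34.27; W sinα = -9.3
Slice 3: Δl = 2.8/cos6.2° = 2.816 m; N'_3 = 165·cos6.2° − 19·2.816 = 110.5; c'Δl = 34.36; W sinα = 17.8
Slice 4: Δl = 2.3/cos16.2° = 2.395 m; N'_4 = 133·cos16.2° − 19·2.395 = 82.2; c'Δl = 29.22; W sinα = 37.1
Slice 5: Δl = 3.0/cos27.1° = 3.370 m; N'_5 = 114·cos27.1° − 20·3.370 = 34.1; c'Δl = 41.11; W sinα = 51.9
Slice 6: Δl = 1.5/cos37.2° = 1.883 m; N'_6 = 17·cos37.2° − 1·1.883 = 11.7; c'Δl = 22.97; W sinα = 10.3
Σc'Δl = 196.1 kN/m; ΣN' = 355.6 kN/m; ΣW sinα = 96.0 kN/m
Resisting = 196.1 + 355.6·tan23.7° = 196.1 + 156.1 = 352.2 kN/m
FS = 352.2 / 96.0 = 3.668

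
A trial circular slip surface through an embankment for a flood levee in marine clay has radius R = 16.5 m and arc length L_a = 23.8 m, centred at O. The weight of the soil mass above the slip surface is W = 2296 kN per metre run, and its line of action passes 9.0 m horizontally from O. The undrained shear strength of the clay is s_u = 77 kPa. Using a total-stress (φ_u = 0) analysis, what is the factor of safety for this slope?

FS = 1.46

Taking moments about the centre O, the resisting moment is provided by the undrained shear strength acting along the arc:
M_R = s_u·L_a·R = 77·23.80·16.5 = 30237.9 kN·m/m
M_D = W·d = 2296·9.0 = 20664.0 kN·m/m
FS = M_R / M_D = 30237.9 / 20664.0 = 1.463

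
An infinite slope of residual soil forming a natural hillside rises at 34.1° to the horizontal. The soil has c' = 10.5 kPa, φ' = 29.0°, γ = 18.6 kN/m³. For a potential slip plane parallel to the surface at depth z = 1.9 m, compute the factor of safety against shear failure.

For an infinite slope with a slip plane parallel to the surface (no pore pressure): FS = [c' + γz cos²β tanφ'] / [γz sinβ cosβ].
γz = 18.6·1.9 = 35.34 kN/m²
Numerator = 10.5 + 35.34·cos²34.1°·tan29.0° = 10.5 + 35.34·0.6857·0.5543 = 23.932 kPa
Denominator = 35.34·sin34.1°·cos34.1° = 35.34·0.5606·0.8281 = 16.406 kPa
FS = 23.932 / 16.406 = 1.459

FS = 1.46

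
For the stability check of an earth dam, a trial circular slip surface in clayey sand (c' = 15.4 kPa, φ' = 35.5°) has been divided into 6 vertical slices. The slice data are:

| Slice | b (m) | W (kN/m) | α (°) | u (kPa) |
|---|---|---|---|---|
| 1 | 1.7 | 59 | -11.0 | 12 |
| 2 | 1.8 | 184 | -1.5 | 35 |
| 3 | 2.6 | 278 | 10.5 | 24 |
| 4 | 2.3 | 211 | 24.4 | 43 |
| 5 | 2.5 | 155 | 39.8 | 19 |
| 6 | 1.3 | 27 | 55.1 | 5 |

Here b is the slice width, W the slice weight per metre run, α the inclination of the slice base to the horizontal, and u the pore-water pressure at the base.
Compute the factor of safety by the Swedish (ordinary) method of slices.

Ordinary method of slices: FS = Σ[c'·Δl_i + (W_i cosα_i − u_i·Δl_i)·tanφ'] / Σ W_i sinα_i, with Δl_i = b_i / cosα_i.
Slice 1: Δl = 1.7/cos(-11.0°) = 1.732 m; N'_1 = 59·cos(-11.0°) − 12·1.732 = 37.1; c'Δl = 26.67; W sinα = -11.3
Slice 2: Δl = 1.8/cos(-1.5°) = 1.801 m; N'_2 = 184·cos(-1.5°) − 35·1.801 = 120.9; c'Δl = 27.73; W sinα = -4.8
Slice 3: Δl = 2.6/cos10.5° = 2.644 m; N'_3 = 278·cos10.5° − 24·2.644 = 209.9; c'Δl = 40.72; W sinα = 50.7
Slice 4: Δl = 2.3/cos24.4° = 2.526 m; N'_4 = 211·cos24.4° − 43·2.526 = 83.6; c'Δl = 38.89; W sinα = 87.2
Slice 5: Δl = 2.5/cos39.8° = 3.254 m; N'_5 = 155·cos39.8° − 19·3.254 = 57.3; c'Δl = 50.11; W sinα = 99.2
Slice 6: Δl = 1.3/cos55.1° = 2.272 m; N'_6 = 27·cos55.1° − 5·2.272 = 4.1; c'Δl = 34.99; W sinα = 22.1
Σc'Δl = 219.1 kN/m; ΣN' = 512.8 kN/m; ΣW sinα = 243.1 kN/m
Resisting = 219.1 + 512.8·tan35.5° = 219.1 + 365.8 = 584.9 kN/m
FS = 584.9 / 243.1 = 2.406

FS = 2.41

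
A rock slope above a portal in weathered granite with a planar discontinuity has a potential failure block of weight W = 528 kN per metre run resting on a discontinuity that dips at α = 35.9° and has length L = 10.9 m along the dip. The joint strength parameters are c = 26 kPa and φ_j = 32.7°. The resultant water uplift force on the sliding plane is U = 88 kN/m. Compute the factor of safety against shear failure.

FS = 1.62

Resolving the block weight along and normal to the plane and applying the Mohr–Coulomb strength on the joint:
N' = W cosα − U = 528·cos35.9° − 88 = 339.7 kN/m
Driving force T = W sinα = 528·sin35.9° = 309.6 kN/m
Resisting force R = c·L + N'·tanφ_j = 26·10.9 + 339.7·tan32.7° = 283.4 + 218.1 = 501.5 kN/m
FS = R / T = 501.5 / 309.6 = 1.620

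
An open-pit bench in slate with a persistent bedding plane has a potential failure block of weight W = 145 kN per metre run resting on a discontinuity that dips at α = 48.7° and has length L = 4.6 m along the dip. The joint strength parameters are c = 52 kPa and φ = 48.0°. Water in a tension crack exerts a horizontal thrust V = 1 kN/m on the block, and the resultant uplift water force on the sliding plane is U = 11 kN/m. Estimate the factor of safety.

FS = 3.03

Resolving the block weight along and normal to the plane and applying the Mohr–Coulomb strength on the joint:
N' = W cosα − U − V sinα = 145·cos48.7° − 11 − 1·sin48.7° = 83.9 kN/m
Driving force T = W sinα + V cosα = 145·sin48.7° + 1·cos48.7° = 109.6 kN/m
Resisting force R = c·L + N'·tanφ = 52·4.6 + 83.9·tan48.0° = 239.2 + 93.2 = 332.4 kN/m
FS = R / T = 332.4 / 109.6 = 3.033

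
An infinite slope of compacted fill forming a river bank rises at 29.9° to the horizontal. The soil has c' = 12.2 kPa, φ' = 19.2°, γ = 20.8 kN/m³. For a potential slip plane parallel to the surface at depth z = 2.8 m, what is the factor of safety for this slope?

FS = 1.09

For an infinite slope with a slip plane parallel to the surface (no pore pressure): FS = [c' + γz cos²β tanφ'] / [γz sinβ cosβ].
γz = 20.8·2.8 = 58.24 kN/m²
Numerator = 12.2 + 58.24·cos²29.9°·tan19.2° = 12.2 + 58.24·0.7515·0.3482 = 27.442 kPa
Denominator = 58.24·sin29.9°·cos29.9° = 58.24·0.4985·0.8669 = 25.168 kPa
FS = 27.442 / 25.168 = 1.090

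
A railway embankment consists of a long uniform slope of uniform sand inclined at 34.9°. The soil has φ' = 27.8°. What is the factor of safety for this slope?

For a dry cohesionless infinite slope the factor of safety is FS = tanφ' / tanβ.
FS = tan27.8° / tan34.9° = 0.5272 / 0.6976 = 0.756

FS = 0.76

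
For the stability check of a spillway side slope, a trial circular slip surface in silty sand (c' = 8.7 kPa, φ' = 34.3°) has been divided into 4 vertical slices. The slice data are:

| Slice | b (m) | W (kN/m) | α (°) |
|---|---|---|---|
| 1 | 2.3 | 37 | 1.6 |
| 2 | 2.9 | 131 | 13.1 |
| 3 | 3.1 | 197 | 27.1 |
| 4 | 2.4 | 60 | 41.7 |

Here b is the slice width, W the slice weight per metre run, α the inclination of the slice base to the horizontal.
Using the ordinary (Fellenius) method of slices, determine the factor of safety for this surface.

FS = 2.29

Ordinary method of slices: FS = Σ[c'·Δl_i + (W_i cosα_i)·tanφ'] / Σ W_i sinα_i, with Δl_i = b_i / cosα_i.
Slice 1: Δl = 2.3/cos1.6° = 2.301 m; N'_1 = 37·cos1.6° = 37.0; c'Δl = 20.02; W sinα = 1.0
Slice 2: Δl = 2.9/cos13.1° = 2.977 m; N'_2 = 131·cos13.1° = 127.6; c'Δl = 25.90; W sinα = 29.7
Slice 3: Δl = 3.1/cos27.1° = 3.482 m; N'_3 = 197·cos27.1° = 175.4; c'Δl = 30.30; W sinα = 89.7
Slice 4: Δl = 2.4/cos41.7° = 3.214 m; N'_4 = 60·cos41.7° = 44.8; c'Δl = 27.97; W sinα = 39.9
Σc'Δl = 104.2 kN/m; ΣN' = 384.7 kN/m; ΣW sinα = 160.4 kN/m
Resisting = 104.2 + 384.7·tan34.3° = 104.2 + 262.5 = 366.6 kN/m
FS = 366.6 / 160.4 = 2.286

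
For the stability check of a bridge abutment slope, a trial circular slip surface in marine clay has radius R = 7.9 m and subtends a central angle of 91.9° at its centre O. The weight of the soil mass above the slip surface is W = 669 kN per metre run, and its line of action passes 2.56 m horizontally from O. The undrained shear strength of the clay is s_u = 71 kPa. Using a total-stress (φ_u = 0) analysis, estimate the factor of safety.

Taking moments about the centre O, the resisting moment is provided by the undrained shear strength acting along the arc:
Arc length L_a = R·θ = 7.9·(91.9°·π/180) = 7.9·1.6040 = 12.67 m
M_R = s_u·L_a·R = 71·12.67·7.9 = 7107.3 kN·m/m
M_D = W·d = 669·2.56 = 1712.6 kN·m/m
FS = M_R / M_D = 7107.3 / 1712.6 = 4.150

FS = 4.15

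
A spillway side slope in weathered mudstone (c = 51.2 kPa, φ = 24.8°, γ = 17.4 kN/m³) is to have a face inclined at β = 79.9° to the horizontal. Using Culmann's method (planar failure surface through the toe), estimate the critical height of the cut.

Culmann's analysis gives the critical failure plane at α_cr = (β + φ)/2 = (79.9 + 24.8)/2 = 52.4°, and the critical height
H_c = (4c/γ) · sinβ cosφ / [1 − cos(β − φ)]
    = (4·51.2/17.4) · sin79.9°·cos24.8° / [1 − cos(55.1°)]
    = 11.770 · 0.9845·0.9078 / [1 − 0.5721]
    = 11.770 · 0.8937 / 0.4279
    = 24.59 m

H_c = 24.59 m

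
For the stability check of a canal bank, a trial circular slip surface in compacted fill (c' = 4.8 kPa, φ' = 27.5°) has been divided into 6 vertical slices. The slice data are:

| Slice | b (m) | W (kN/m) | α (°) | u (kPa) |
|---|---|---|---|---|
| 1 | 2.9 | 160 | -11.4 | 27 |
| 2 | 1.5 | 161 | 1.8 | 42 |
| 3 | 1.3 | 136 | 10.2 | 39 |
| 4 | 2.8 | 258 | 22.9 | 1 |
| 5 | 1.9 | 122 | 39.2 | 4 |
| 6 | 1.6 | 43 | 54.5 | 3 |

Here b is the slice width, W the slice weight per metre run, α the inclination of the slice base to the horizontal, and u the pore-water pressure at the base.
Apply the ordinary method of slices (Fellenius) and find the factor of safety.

FS = 1.79

Ordinary method of slices: FS = Σ[c'·Δl_i + (W_i cosα_i − u_i·Δl_i)·tanφ'] / Σ W_i sinα_i, with Δl_i = b_i / cosα_i.
Slice 1: Δl = 2.9/cos(-11.4°) = 2.958 m; N'_1 = 160·cos(-11.4°) − 27·2.958 = 77.0; c'Δl = 14.20; W sinα = -31.6
Slice 2: Δl = 1.5/cos1.8° = 1.501 m; N'_2 = 161·cos1.8° − 42·1.501 = 97.9; c'Δl = 7.20; W sinα = 5.1
Slice 3: Δl = 1.3/cos10.2° = 1.321 m; N'_3 = 136·cos10.2° − 39·1.321 = 82.3; c'Δl = 6.34; W sinα = 24.1
Slice 4: Δl = 2.8/cos22.9° = 3.040 m; N'_4 = 258·cos22.9° − 1·3.040 = 234.6; c'Δl = 14.59; W sinα = 100.4
Slice 5: Δl = 1.9/cos39.2° = 2.452 m; N'_5 = 122·cos39.2° − 4·2.452 = 84.7; c'Δl = 11.77; W sinα = 77.1
Slice 6: Δl = 1.6/cos54.5° = 2.755 m; N'_6 = 43·cos54.5° − 3·2.755 = 16.7; c'Δl = 13.23; W sinα = 35.0
Σc'Δl = 67.3 kN/m; ΣN' = 593.3 kN/m; ΣW sinα = 210.0 kN/m
Resisting = 67.3 + 593.3·tan27.5° = 67.3 + 308.8 = 376.2 kN/m
FS = 376.2 / 210.0 = 1.791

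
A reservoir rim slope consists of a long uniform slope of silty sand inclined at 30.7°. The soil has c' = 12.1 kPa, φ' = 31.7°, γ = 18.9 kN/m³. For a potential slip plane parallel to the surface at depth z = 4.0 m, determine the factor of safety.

For an infinite slope with a slip plane parallel to the surface (no pore pressure): FS = [c' + γz cos²β tanφ'] / [γz sinβ cosβ].
γz = 18.9·4.0 = 75.60 kN/m²
Numerator = 12.1 + 75.60·cos²30.7°·tan31.7° = 12.1 + 75.60·0.7393·0.6176 = 46.621 kPa
Denominator = 75.60·sin30.7°·cos30.7° = 75.60·0.5105·0.8599 = 33.188 kPa
FS = 46.621 / 33.188 = 1.405

FS = 1.40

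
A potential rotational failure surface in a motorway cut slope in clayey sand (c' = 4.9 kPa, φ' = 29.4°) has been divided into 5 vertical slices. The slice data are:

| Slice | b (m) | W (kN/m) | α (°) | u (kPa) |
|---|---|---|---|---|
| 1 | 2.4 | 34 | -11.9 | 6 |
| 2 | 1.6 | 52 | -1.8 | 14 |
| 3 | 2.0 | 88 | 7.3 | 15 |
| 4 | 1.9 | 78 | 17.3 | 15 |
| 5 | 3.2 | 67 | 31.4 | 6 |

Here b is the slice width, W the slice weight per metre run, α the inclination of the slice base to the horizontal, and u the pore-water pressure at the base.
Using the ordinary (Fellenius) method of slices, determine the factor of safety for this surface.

Ordinary method of slices: FS = Σ[c'·Δl_i + (W_i cosα_i − u_i·Δl_i)·tanφ'] / Σ W_i sinα_i, with Δl_i = b_i / cosα_i.
Slice 1: Δl = 2.4/cos(-11.9°) = 2.453 m; N'_1 = 34·cos(-11.9°) − 6·2.453 = 18.6; c'Δl = 12.02; W sinα = -7.0
Slice 2: Δl = 1.6/cos(-1.8°) = 1.601 m; N'_2 = 52·cos(-1.8°) − 14·1.601 = 29.6; c'Δl = 7.84; W sinα = -1.6
Slice 3: Δl = 2.0/cos7.3° = 2.016 m; N'_3 = 88·cos7.3° − 15·2.016 = 57.0; c'Δl = 9.88; W sinα = 11.2
Slice 4: Δl = 1.9/cos17.3° = 1.990 m; N'_4 = 78·cos17.3° − 15·1.990 = 44.6; c'Δl = 9.75; W sinα = 23.2
Slice 5: Δl = 3.2/cos31.4° = 3.749 m; N'_5 = 67·cos31.4° − 6·3.749 = 34.7; c'Δl = 18.37; W sinα = 34.9
Σc'Δl = 57.9 kN/m; ΣN' = 184.5 kN/m; ΣW sinα = 60.6 kN/m
Resisting = 57.9 + 184.5·tan29.4° = 57.9 + 103.9 = 161.8 kN/m
FS = 161.8 / 60.6 = 2.668

FS = 2.67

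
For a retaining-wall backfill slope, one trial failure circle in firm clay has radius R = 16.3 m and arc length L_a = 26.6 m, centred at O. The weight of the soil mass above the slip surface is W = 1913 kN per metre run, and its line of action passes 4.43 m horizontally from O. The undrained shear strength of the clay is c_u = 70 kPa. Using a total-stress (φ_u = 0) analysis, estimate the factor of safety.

Taking moments about the centre O, the resisting moment is provided by the undrained shear strength acting along the arc:
M_R = c_u·L_a·R = 70·26.60·16.3 = 30350.6 kN·m/m
M_D = W·d = 1913·4.43 = 8474.6 kN·m/m
FS = M_R / M_D = 30350.6 / 8474.6 = 3.581

FS = 3.58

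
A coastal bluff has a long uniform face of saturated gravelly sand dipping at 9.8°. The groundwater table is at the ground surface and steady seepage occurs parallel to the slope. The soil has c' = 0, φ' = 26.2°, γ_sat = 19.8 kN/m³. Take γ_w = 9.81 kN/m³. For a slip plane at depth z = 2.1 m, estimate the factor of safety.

FS = 1.44

With seepage parallel to the slope and the water table at the surface, the effective normal stress on the slip plane uses the buoyant unit weight γ' = γ_sat − γ_w while the driving shear stress uses γ_sat:
FS = [c' + γ' z cos²β tanφ'] / [γ_sat z sinβ cosβ]
(For c' = 0 this reduces to FS = (γ'/γ_sat)·tanφ'/tanβ.)
γ' = 19.8 − 9.81 = 9.99 kN/m³
Numerator = 0.0 + 9.99·2.1·cos²9.8°·tan26.2° = 0.0 + 9.99·2.1·0.9710·0.4921 = 10.024 kPa
Denominator = 19.8·2.1·sin9.8°·cos9.8° = 19.8·2.1·0.1702·0.9854 = 6.974 kPa
FS = 10.024 / 6.974 = 1.437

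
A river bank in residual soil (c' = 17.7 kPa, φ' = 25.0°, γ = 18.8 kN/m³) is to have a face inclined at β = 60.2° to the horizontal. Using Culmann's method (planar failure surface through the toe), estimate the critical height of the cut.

H_c = 16.20 m

Culmann's analysis gives the critical failure plane at α_cr = (β + φ')/2 = (60.2 + 25.0)/2 = 42.6°, and the critical height
H_c = (4c'/γ) · sinβ cosφ' / [1 − cos(β − φ')]
    = (4·17.7/18.8) · sin60.2°·cos25.0° / [1 − cos(35.2°)]
    = 3.766 · 0.8678·0.9063 / [1 − 0.8171]
    = 3.766 · 0.7865 / 0.1829
    = 16.20 m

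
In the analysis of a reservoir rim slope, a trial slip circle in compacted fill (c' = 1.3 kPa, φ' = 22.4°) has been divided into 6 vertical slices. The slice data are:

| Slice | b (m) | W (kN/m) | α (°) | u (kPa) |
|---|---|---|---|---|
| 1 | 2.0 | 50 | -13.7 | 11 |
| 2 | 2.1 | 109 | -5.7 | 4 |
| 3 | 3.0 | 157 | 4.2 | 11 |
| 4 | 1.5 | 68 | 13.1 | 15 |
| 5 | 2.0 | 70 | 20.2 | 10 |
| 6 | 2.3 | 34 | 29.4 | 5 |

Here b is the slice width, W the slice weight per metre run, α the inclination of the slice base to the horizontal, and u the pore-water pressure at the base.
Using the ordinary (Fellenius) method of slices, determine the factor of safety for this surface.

FS = 3.62

Ordinary method of slices: FS = Σ[c'·Δl_i + (W_i cosα_i − u_i·Δl_i)·tanφ'] / Σ W_i sinα_i, with Δl_i = b_i / cosα_i.
Slice 1: Δl = 2.0/cos(-13.7°) = 2.059 m; N'_1 = 50·cos(-13.7°) − 11·2.059 = 25.9; c'Δl = 2.68; W sinα = -11.8
Slice 2: Δl = 2.1/cos(-5.7°) = 2.110 m; N'_2 = 109·cos(-5.7°) − 4·2.110 = 100.0; c'Δl = 2.74; W sinα = -10.8
Slice 3: Δl = 3.0/cos4.2° = 3.008 m; N'_3 = 157·cos4.2° − 11·3.008 = 123.5; c'Δl = 3.91; W sinα = 11.5
Slice 4: Δl = 1.5/cos13.1° = 1.540 m; N'_4 = 68·cos13.1° − 15·1.540 = 43.1; c'Δl = 2.00; W sinα = 15.4
Slice 5: Δl = 2.0/cos20.2° = 2.131 m; N'_5 = 70·cos20.2° − 10·2.131 = 44.4; c'Δl = 2.77; W sinα = 24.2
Slice 6: Δl = 2.3/cos29.4° = 2.640 m; N'_6 = 34·cos29.4° − 5·2.640 = 16.4; c'Δl = 3.43; W sinα = 16.7
Σc'Δl = 17.5 kN/m; ΣN' = 353.4 kN/m; ΣW sinα = 45.1 kN/m
Resisting = 17.5 + 353.4·tan22.4° = 17.5 + 145.7 = 163.2 kN/m
FS = 163.2 / 45.1 = 3.618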